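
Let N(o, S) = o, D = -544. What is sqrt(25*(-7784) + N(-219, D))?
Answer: I*sqrt(194819) ≈ 441.38*I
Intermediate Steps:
sqrt(25*(-7784) + N(-219, D)) = sqrt(25*(-7784) - 219) = sqrt(-194600 - 219) = sqrt(-194819) = I*sqrt(194819)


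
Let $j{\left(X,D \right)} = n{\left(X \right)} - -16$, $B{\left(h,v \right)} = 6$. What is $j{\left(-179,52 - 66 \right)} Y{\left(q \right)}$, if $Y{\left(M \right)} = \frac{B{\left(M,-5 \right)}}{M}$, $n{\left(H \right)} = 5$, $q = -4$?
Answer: $- \frac{63}{2} \approx -31.5$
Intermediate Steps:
$j{\left(X,D \right)} = 21$ ($j{\left(X,D \right)} = 5 - -16 = 5 + 16 = 21$)
$Y{\left(M \right)} = \frac{6}{M}$
$j{\left(-179,52 - 66 \right)} Y{\left(q \right)} = 21 \frac{6}{-4} = 21 \cdot 6 \left(- \frac{1}{4}\right) = 21 \left(- \frac{3}{2}\right) = - \frac{63}{2}$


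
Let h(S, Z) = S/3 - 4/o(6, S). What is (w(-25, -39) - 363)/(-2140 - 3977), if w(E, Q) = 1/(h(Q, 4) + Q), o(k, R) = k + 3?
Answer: 57115/962408 ≈ 0.059346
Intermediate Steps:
o(k, R) = 3 + k
h(S, Z) = -4/9 + S/3 (h(S, Z) = S/3 - 4/(3 + 6) = S*(⅓) - 4/9 = S/3 - 4*⅑ = S/3 - 4/9 = -4/9 + S/3)
w(E, Q) = 1/(-4/9 + 4*Q/3) (w(E, Q) = 1/((-4/9 + Q/3) + Q) = 1/(-4/9 + 4*Q/3))
(w(-25, -39) - 363)/(-2140 - 3977) = (9/(4*(-1 + 3*(-39))) - 363)/(-2140 - 3977) = (9/(4*(-1 - 117)) - 363)/(-6117) = ((9/4)/(-118) - 363)*(-1/6117) = ((9/4)*(-1/118) - 363)*(-1/6117) = (-9/472 - 363)*(-1/6117) = -171345/472*(-1/6117) = 57115/962408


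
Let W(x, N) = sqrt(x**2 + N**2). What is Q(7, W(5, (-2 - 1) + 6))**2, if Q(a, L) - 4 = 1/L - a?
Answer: (102 - sqrt(34))**2/1156 ≈ 8.0004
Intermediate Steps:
W(x, N) = sqrt(N**2 + x**2)
Q(a, L) = 4 + 1/L - a (Q(a, L) = 4 + (1/L - a) = 4 + 1/L - a)
Q(7, W(5, (-2 - 1) + 6))**2 = (4 + 1/(sqrt(((-2 - 1) + 6)**2 + 5**2)) - 1*7)**2 = (4 + 1/(sqrt((-3 + 6)**2 + 25)) - 7)**2 = (4 + 1/(sqrt(3**2 + 25)) - 7)**2 = (4 + 1/(sqrt(9 + 25)) - 7)**2 = (4 + 1/(sqrt(34)) - 7)**2 = (4 + sqrt(34)/34 - 7)**2 = (-3 + sqrt(34)/34)**2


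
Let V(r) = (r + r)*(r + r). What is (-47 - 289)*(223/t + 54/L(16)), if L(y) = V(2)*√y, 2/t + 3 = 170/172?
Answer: 6456891/86 ≈ 75080.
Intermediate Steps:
t = -172/173 (t = 2/(-3 + 170/172) = 2/(-3 + 170*(1/172)) = 2/(-3 + 85/86) = 2/(-173/86) = 2*(-86/173) = -172/173 ≈ -0.99422)
V(r) = 4*r² (V(r) = (2*r)*(2*r) = 4*r²)
L(y) = 16*√y (L(y) = (4*2²)*√y = (4*4)*√y = 16*√y)
(-47 - 289)*(223/t + 54/L(16)) = (-47 - 289)*(223/(-172/173) + 54/((16*√16))) = -336*(223*(-173/172) + 54/((16*4))) = -336*(-38579/172 + 54/64) = -336*(-38579/172 + 54*(1/64)) = -336*(-38579/172 + 27/32) = -336*(-307471/1376) = 6456891/86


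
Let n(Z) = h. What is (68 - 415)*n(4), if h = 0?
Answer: 0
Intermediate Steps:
n(Z) = 0
(68 - 415)*n(4) = (68 - 415)*0 = -347*0 = 0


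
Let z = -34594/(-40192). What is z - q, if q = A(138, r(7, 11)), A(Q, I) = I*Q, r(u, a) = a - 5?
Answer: -16622191/20096 ≈ -827.14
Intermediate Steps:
z = 17297/20096 (z = -34594*(-1/40192) = 17297/20096 ≈ 0.86072)
r(u, a) = -5 + a
q = 828 (q = (-5 + 11)*138 = 6*138 = 828)
z - q = 17297/20096 - 1*828 = 17297/20096 - 828 = -16622191/20096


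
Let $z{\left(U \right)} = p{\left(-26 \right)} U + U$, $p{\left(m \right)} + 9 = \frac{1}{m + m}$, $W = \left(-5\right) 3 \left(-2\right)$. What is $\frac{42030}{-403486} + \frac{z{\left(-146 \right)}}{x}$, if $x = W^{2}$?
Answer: $\frac{1883169221}{1573595400} \approx 1.1967$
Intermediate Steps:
$W = 30$ ($W = \left(-15\right) \left(-2\right) = 30$)
$x = 900$ ($x = 30^{2} = 900$)
$p{\left(m \right)} = -9 + \frac{1}{2 m}$ ($p{\left(m \right)} = -9 + \frac{1}{m + m} = -9 + \frac{1}{2 m}$)
$z{\left(U \right)} = - \frac{417 U}{52}$ ($z{\left(U \right)} = \left(-9 + \frac{1}{2 \left(-26\right)}\right) U + U = \left(-9 + \frac{1}{2} \left(- \frac{1}{26}\right)\right) U + U = \left(-9 - \frac{1}{52}\right) U + U = - \frac{469 U}{52} + U = - \frac{417 U}{52}$)
$\frac{42030}{-403486} + \frac{z{\left(-146 \right)}}{x} = \frac{42030}{-403486} + \frac{\left(- \frac{417}{52}\right) \left(-146\right)}{900} = 42030 \left(- \frac{1}{403486}\right) + \frac{30441}{26} \cdot \frac{1}{900} = - \frac{21015}{201743} + \frac{10147}{7800} = \frac{1883169221}{1573595400}$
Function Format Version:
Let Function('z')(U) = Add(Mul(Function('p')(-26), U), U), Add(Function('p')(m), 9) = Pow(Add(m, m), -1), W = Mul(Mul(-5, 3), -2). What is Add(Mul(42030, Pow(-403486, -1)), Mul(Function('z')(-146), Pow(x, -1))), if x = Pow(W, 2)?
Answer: Rational(1883169221, 1573595400) ≈ 1.1967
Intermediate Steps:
W = 30 (W = Mul(-15, -2) = 30)
x = 900 (x = Pow(30, 2) = 900)
Function('p')(m) = Add(-9, Mul(Rational(1, 2), Pow(m, -1))) (Function('p')(m) = Add(-9, Pow(Add(m, m), -1)) = Add(-9, Pow(Mul(2, m), -1)) = Add(-9, Mul(Rational(1, 2), Pow(m, -1))))
Function('z')(U) = Mul(Rational(-417, 52), U) (Function('z')(U) = Add(Mul(Add(-9, Mul(Rational(1, 2), Pow(-26, -1))), U), U) = Add(Mul(Add(-9, Mul(Rational(1, 2), Rational(-1, 26))), U), U) = Add(Mul(Add(-9, Rational(-1, 52)), U), U) = Add(Mul(Rational(-469, 52), U), U) = Mul(Rational(-417, 52), U))
Add(Mul(42030, Pow(-403486, -1)), Mul(Function('z')(-146), Pow(x, -1))) = Add(Mul(42030, Pow(-403486, -1)), Mul(Mul(Rational(-417, 52), -146), Pow(900, -1))) = Add(Mul(42030, Rational(-1, 403486)), Mul(Rational(30441, 26), Rational(1, 900))) = Add(Rational(-21015, 201743), Rational(10147, 7800)) = Rational(1883169221, 1573595400)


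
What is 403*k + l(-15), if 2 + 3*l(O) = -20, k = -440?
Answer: -531982/3 ≈ -1.7733e+5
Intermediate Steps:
l(O) = -22/3 (l(O) = -⅔ + (⅓)*(-20) = -⅔ - 20/3 = -22/3)
403*k + l(-15) = 403*(-440) - 22/3 = -177320 - 22/3 = -531982/3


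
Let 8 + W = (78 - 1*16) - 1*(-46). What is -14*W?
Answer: -1400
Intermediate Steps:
W = 100 (W = -8 + ((78 - 1*16) - 1*(-46)) = -8 + ((78 - 16) + 46) = -8 + (62 + 46) = -8 + 108 = 100)
-14*W = -14*100 = -1400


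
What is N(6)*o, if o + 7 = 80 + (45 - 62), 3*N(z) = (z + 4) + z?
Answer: 896/3 ≈ 298.67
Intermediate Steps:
N(z) = 4/3 + 2*z/3 (N(z) = ((z + 4) + z)/3 = ((4 + z) + z)/3 = (4 + 2*z)/3 = 4/3 + 2*z/3)
o = 56 (o = -7 + (80 + (45 - 62)) = -7 + (80 - 17) = -7 + 63 = 56)
N(6)*o = (4/3 + (2/3)*6)*56 = (4/3 + 4)*56 = (16/3)*56 = 896/3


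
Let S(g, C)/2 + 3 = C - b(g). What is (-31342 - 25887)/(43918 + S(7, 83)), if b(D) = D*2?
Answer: -57229/44050 ≈ -1.2992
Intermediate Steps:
b(D) = 2*D
S(g, C) = -6 - 4*g + 2*C (S(g, C) = -6 + 2*(C - 2*g) = -6 + (-4*g + 2*C) = -6 - 4*g + 2*C)
(-31342 - 25887)/(43918 + S(7, 83)) = (-31342 - 25887)/(43918 + (-6 - 4*7 + 2*83)) = -57229/(43918 + (-6 - 28 + 166)) = -57229/(43918 + 132) = -57229/44050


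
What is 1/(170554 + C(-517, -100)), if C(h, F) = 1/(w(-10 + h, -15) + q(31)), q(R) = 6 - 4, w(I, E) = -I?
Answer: 529/90223067 ≈ 5.8632e-6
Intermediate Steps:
q(R) = 2
C(h, F) = 1/(12 - h) (C(h, F) = 1/(-(-10 + h) + 2) = 1/((10 - h) + 2) = 1/(12 - h))
1/(170554 + C(-517, -100)) = 1/(170554 - 1/(-12 - 517)) = 1/(170554 - 1/(-529)) = 1/(170554 - 1*(-1/529)) = 1/(170554 + 1/529) = 1/(90223067/529) = 529/90223067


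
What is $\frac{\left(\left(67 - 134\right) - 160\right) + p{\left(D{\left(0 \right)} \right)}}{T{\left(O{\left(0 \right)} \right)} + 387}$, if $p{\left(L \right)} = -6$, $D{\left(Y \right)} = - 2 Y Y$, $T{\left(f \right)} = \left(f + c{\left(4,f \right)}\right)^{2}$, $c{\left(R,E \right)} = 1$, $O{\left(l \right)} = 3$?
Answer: $- \frac{233}{403} \approx -0.57816$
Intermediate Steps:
$T{\left(f \right)} = \left(1 + f\right)^{2}$ ($T{\left(f \right)} = \left(f + 1\right)^{2} = \left(1 + f\right)^{2}$)
$D{\left(Y \right)} = - 2 Y^{2}$
$\frac{\left(\left(67 - 134\right) - 160\right) + p{\left(D{\left(0 \right)} \right)}}{T{\left(O{\left(0 \right)} \right)} + 387} = \frac{\left(\left(67 - 134\right) - 160\right) - 6}{\left(1 + 3\right)^{2} + 387} = \frac{\left(-67 - 160\right) - 6}{4^{2} + 387} = \frac{-227 - 6}{16 + 387} = - \frac{233}{403}$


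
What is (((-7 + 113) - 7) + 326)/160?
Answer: 85/32 ≈ 2.6563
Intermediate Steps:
(((-7 + 113) - 7) + 326)/160 = ((106 - 7) + 326)/160 = (99 + 326)/160 = (1/160)*425 = 85/32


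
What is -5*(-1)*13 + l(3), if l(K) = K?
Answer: 68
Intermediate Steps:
-5*(-1)*13 + l(3) = -5*(-1)*13 + 3 = 5*13 + 3 = 65 + 3 = 68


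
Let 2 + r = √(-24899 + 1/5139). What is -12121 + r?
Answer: -12123 + 2*I*√18265713290/1713 ≈ -12123.0 + 157.79*I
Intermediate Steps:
r = -2 + 2*I*√18265713290/1713 (r = -2 + √(-24899 + 1/5139) = -2 + √(-127955960/5139) = -2 + 2*I*√18265713290/1713 ≈ -2.0 + 157.79*I)
-12121 + r = -12121 + (-2 + 2*I*√18265713290/1713) = -12123 + 2*I*√18265713290/1713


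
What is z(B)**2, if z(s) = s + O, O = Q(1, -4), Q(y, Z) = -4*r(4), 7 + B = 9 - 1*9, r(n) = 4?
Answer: 529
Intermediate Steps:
B = -7 (B = -7 + (9 - 1*9) = -7 + (9 - 9) = -7 + 0 = -7)
Q(y, Z) = -16 (Q(y, Z) = -4*4 = -16)
O = -16
z(s) = -16 + s (z(s) = s - 16 = -16 + s)
z(B)**2 = (-16 - 7)**2 = (-23)**2 = 529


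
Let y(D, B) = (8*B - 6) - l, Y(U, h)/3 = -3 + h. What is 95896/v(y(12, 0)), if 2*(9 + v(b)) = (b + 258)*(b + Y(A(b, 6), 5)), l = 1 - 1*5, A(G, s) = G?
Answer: 95896/503 ≈ 190.65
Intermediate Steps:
l = -4 (l = 1 - 5 = -4)
Y(U, h) = -9 + 3*h (Y(U, h) = 3*(-3 + h) = -9 + 3*h)
y(D, B) = -2 + 8*B (y(D, B) = (8*B - 6) - 1*(-4) = (-6 + 8*B) + 4 = -2 + 8*B)
v(b) = -9 + (6 + b)*(258 + b)/2 (v(b) = -9 + ((b + 258)*(b + (-9 + 3*5)))/2 = -9 + ((258 + b)*(b + (-9 + 15)))/2 = -9 + ((258 + b)*(b + 6))/2 = -9 + ((258 + b)*(6 + b))/2 = -9 + ((6 + b)*(258 + b))/2 = -9 + (6 + b)*(258 + b)/2)
95896/v(y(12, 0)) = 95896/(765 + (-2 + 8*0)**2/2 + 132*(-2 + 8*0)) = 95896/(765 + (-2 + 0)**2/2 + 132*(-2 + 0)) = 95896/(765 + (1/2)*(-2)**2 + 132*(-2)) = 95896/(765 + (1/2)*4 - 264) = 95896/(765 + 2 - 264) = 95896/503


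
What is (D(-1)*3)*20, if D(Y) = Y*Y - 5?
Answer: -240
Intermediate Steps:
D(Y) = -5 + Y² (D(Y) = Y² - 5 = -5 + Y²)
(D(-1)*3)*20 = ((-5 + (-1)²)*3)*20 = ((-5 + 1)*3)*20 = -4*3*20 = -12*20 = -240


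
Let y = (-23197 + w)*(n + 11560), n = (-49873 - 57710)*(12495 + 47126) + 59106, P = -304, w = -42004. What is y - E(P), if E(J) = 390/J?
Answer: 63567622188798299/152 ≈ 4.1821e+14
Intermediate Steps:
n = -6414146937 (n = -107583*59621 + 59106 = -6414206043 + 59106 = -6414146937)
y = 418208040715777 (y = (-23197 - 42004)*(-6414146937 + 11560) = -65201*(-6414135377) = 418208040715777)
y - E(P) = 418208040715777 - 390/(-304) = 418208040715777 - 390*(-1)/304 = 418208040715777 - 1*(-195/152) = 418208040715777 + 195/152 = 63567622188798299/152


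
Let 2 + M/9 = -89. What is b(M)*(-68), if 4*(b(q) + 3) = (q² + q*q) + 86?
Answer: -22807132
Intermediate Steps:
M = -819 (M = -18 + 9*(-89) = -18 - 801 = -819)
b(q) = 37/2 + q²/2 (b(q) = -3 + ((q² + q*q) + 86)/4 = -3 + ((q² + q²) + 86)/4 = -3 + (2*q² + 86)/4 = -3 + (86 + 2*q²)/4 = -3 + (43/2 + q²/2) = 37/2 + q²/2)
b(M)*(-68) = (37/2 + (½)*(-819)²)*(-68) = (37/2 + (½)*670761)*(-68) = (37/2 + 670761/2)*(-68) = 335399*(-68) = -22807132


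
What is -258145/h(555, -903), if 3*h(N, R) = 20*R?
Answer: 51629/1204 ≈ 42.881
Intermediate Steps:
h(N, R) = 20*R/3 (h(N, R) = (20*R)/3 = 20*R/3)
-258145/h(555, -903) = -258145/((20/3)*(-903)) = -258145/(-6020) = -258145*(-1/6020) = 51629/1204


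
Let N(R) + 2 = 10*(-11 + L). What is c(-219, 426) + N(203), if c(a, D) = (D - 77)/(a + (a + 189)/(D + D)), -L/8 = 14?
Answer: -38368454/31103 ≈ -1233.6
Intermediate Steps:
L = -112 (L = -8*14 = -112)
N(R) = -1232 (N(R) = -2 + 10*(-11 - 112) = -2 + 10*(-123) = -2 - 1230 = -1232)
c(a, D) = (-77 + D)/(a + (189 + a)/(2*D)) (c(a, D) = (-77 + D)/(a + (189 + a)/((2*D))) = (-77 + D)/(a + (189 + a)*(1/(2*D))) = (-77 + D)/(a + (189 + a)/(2*D)))
c(-219, 426) + N(203) = 2*426*(-77 + 426)/(189 - 219 + 2*426*(-219)) - 1232 = 2*426*349/(189 - 219 - 186588) - 1232 = 2*426*349/(-186618) - 1232 = 2*426*(-1/186618)*349 - 1232 = -49558/31103 - 1232 = -38368454/31103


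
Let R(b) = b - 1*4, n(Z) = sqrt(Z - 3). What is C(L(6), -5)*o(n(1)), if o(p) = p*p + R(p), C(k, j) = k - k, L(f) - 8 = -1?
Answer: 0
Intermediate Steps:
L(f) = 7 (L(f) = 8 - 1 = 7)
n(Z) = sqrt(-3 + Z)
R(b) = -4 + b (R(b) = b - 4 = -4 + b)
C(k, j) = 0
o(p) = -4 + p + p**2 (o(p) = p*p + (-4 + p) = p**2 + (-4 + p) = -4 + p + p**2)
C(L(6), -5)*o(n(1)) = 0*(-4 + sqrt(-3 + 1) + (sqrt(-3 + 1))**2) = 0*(-4 + sqrt(-2) + (sqrt(-2))**2) = 0*(-4 + I*sqrt(2) + (I*sqrt(2))**2) = 0*(-4 + I*sqrt(2) - 2) = 0*(-6 + I*sqrt(2)) = 0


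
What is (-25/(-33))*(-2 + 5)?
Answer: 25/11 ≈ 2.2727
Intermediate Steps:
(-25/(-33))*(-2 + 5) = -25*(-1/33)*3 = (25/33)*3 = 25/11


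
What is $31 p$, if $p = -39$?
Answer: $-1209$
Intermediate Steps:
$31 p = 31 \left(-39\right) = -1209$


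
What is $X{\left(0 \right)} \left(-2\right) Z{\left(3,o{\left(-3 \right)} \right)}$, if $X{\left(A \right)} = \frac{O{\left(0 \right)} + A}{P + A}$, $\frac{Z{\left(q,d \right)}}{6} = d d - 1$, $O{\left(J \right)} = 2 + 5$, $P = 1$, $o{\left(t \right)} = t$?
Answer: $-672$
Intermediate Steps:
$O{\left(J \right)} = 7$
$Z{\left(q,d \right)} = -6 + 6 d^{2}$ ($Z{\left(q,d \right)} = 6 \left(d d - 1\right) = 6 \left(d^{2} - 1\right) = 6 \left(-1 + d^{2}\right) = -6 + 6 d^{2}$)
$X{\left(A \right)} = \frac{7 + A}{1 + A}$
$X{\left(0 \right)} \left(-2\right) Z{\left(3,o{\left(-3 \right)} \right)} = \frac{7 + 0}{1 + 0} \left(-2\right) \left(-6 + 6 \left(-3\right)^{2}\right) = 1^{-1} \cdot 7 \left(-2\right) \left(-6 + 6 \cdot 9\right) = 1 \cdot 7 \left(-2\right) \left(-6 + 54\right) = 7 \left(-2\right) 48 = \left(-14\right) 48 = -672$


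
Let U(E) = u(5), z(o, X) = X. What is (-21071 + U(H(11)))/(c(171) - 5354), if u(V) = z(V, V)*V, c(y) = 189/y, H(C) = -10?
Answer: 399874/101705 ≈ 3.9317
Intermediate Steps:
u(V) = V**2 (u(V) = V*V = V**2)
U(E) = 25 (U(E) = 5**2 = 25)
(-21071 + U(H(11)))/(c(171) - 5354) = (-21071 + 25)/(189/171 - 5354) = -21046/(189*(1/171) - 5354) = -21046/(21/19 - 5354) = -21046/(-101705/19) = -21046*(-19/101705) = 399874/101705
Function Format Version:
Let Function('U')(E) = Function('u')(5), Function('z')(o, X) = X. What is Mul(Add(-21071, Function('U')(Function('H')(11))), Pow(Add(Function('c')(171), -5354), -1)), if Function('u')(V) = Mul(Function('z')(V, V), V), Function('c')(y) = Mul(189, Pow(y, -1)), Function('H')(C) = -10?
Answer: Rational(399874, 101705) ≈ 3.9317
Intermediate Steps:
Function('u')(V) = Pow(V, 2) (Function('u')(V) = Mul(V, V) = Pow(V, 2))
Function('U')(E) = 25 (Function('U')(E) = Pow(5, 2) = 25)
Mul(Add(-21071, Function('U')(Function('H')(11))), Pow(Add(Function('c')(171), -5354), -1)) = Mul(Add(-21071, 25), Pow(Add(Mul(189, Pow(171, -1)), -5354), -1)) = Mul(-21046, Pow(Add(Mul(189, Rational(1, 171)), -5354), -1)) = Mul(-21046, Pow(Add(Rational(21, 19), -5354), -1)) = Mul(-21046, Pow(Rational(-101705, 19), -1)) = Mul(-21046, Rational(-19, 101705)) = Rational(399874, 101705)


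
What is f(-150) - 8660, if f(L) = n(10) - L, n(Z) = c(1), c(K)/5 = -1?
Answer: -8515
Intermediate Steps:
c(K) = -5 (c(K) = 5*(-1) = -5)
n(Z) = -5
f(L) = -5 - L
f(-150) - 8660 = (-5 - 1*(-150)) - 8660 = (-5 + 150) - 8660 = 145 - 8660 = -8515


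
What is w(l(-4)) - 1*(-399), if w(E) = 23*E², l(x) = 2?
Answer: 491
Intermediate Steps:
w(l(-4)) - 1*(-399) = 23*2² - 1*(-399) = 23*4 + 399 = 92 + 399 = 491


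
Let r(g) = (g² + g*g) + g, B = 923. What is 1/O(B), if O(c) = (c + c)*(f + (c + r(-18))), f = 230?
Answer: 1/3291418 ≈ 3.0382e-7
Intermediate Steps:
r(g) = g + 2*g² (r(g) = (g² + g²) + g = 2*g² + g = g + 2*g²)
O(c) = 2*c*(860 + c) (O(c) = (c + c)*(230 + (c - 18*(1 + 2*(-18)))) = (2*c)*(230 + (c - 18*(1 - 36))) = (2*c)*(230 + (c - 18*(-35))) = (2*c)*(230 + (c + 630)) = (2*c)*(230 + (630 + c)) = (2*c)*(860 + c) = 2*c*(860 + c))
1/O(B) = 1/(2*923*(860 + 923)) = 1/(2*923*1783) = 1/3291418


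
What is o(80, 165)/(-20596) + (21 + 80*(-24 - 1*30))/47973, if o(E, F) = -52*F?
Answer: 26922178/82337659 ≈ 0.32697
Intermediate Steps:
o(80, 165)/(-20596) + (21 + 80*(-24 - 1*30))/47973 = -52*165/(-20596) + (21 + 80*(-24 - 1*30))/47973 = -8580*(-1/20596) + (21 + 80*(-24 - 30))*(1/47973) = 2145/5149 + (21 + 80*(-54))*(1/47973) = 2145/5149 + (21 - 4320)*(1/47973) = 2145/5149 - 4299*1/47973 = 2145/5149 - 1433/15991 = 26922178/82337659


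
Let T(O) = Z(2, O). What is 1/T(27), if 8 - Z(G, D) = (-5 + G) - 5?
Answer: 1/16 ≈ 0.062500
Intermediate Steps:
Z(G, D) = 18 - G (Z(G, D) = 8 - ((-5 + G) - 5) = 8 - (-10 + G) = 8 + (10 - G) = 18 - G)
T(O) = 16 (T(O) = 18 - 1*2 = 18 - 2 = 16)
1/T(27) = 1/16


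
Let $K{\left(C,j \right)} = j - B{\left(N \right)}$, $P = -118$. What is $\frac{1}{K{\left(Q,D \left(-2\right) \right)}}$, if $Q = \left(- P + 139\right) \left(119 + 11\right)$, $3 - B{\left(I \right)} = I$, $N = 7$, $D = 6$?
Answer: $- \frac{1}{8} \approx -0.125$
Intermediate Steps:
$B{\left(I \right)} = 3 - I$
$Q = 33410$ ($Q = \left(\left(-1\right) \left(-118\right) + 139\right) \left(119 + 11\right) = \left(118 + 139\right) 130 = 257 \cdot 130 = 33410$)
$K{\left(C,j \right)} = 4 + j$ ($K{\left(C,j \right)} = j - \left(3 - 7\right) = j - -4 = j + 4 = 4 + j$)
$\frac{1}{K{\left(Q,D \left(-2\right) \right)}} = \frac{1}{4 + 6 \left(-2\right)} = \frac{1}{4 - 12} = \frac{1}{-8} = - \frac{1}{8}$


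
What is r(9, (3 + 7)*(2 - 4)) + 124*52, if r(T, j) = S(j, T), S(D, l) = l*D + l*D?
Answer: 6088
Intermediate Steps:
S(D, l) = 2*D*l (S(D, l) = D*l + D*l = 2*D*l)
r(T, j) = 2*T*j (r(T, j) = 2*j*T = 2*T*j)
r(9, (3 + 7)*(2 - 4)) + 124*52 = 2*9*((3 + 7)*(2 - 4)) + 124*52 = 2*9*(10*(-2)) + 6448 = 2*9*(-20) + 6448 = -360 + 6448 = 6088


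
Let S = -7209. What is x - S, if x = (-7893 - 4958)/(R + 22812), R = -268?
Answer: 162506845/22544 ≈ 7208.4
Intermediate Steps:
x = -12851/22544 (x = (-7893 - 4958)/(-268 + 22812) = -12851/22544 ≈ -0.57004)
x - S = -12851/22544 - 1*(-7209) = -12851/22544 + 7209 = 162506845/22544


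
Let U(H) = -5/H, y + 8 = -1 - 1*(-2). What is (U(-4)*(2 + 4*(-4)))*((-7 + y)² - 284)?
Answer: 1540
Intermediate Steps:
y = -7 (y = -8 + (-1 - 1*(-2)) = -8 + (-1 + 2) = -8 + 1 = -7)
(U(-4)*(2 + 4*(-4)))*((-7 + y)² - 284) = ((-5/(-4))*(2 + 4*(-4)))*((-7 - 7)² - 284) = ((-5*(-¼))*(2 - 16))*((-14)² - 284) = ((5/4)*(-14))*(196 - 284) = -35/2*(-88) = 1540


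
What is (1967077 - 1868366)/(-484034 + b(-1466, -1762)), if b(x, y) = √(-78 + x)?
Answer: -23889740087/117144457350 - 98711*I*√386/117144457350 ≈ -0.20393 - 1.6555e-5*I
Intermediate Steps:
(1967077 - 1868366)/(-484034 + b(-1466, -1762)) = (1967077 - 1868366)/(-484034 + √(-78 - 1466)) = 98711/(-484034 + √(-1544)) = 98711/(-484034 + 2*I*√386)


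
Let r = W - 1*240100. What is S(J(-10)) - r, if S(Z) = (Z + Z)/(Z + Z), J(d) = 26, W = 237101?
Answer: 3000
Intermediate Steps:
S(Z) = 1 (S(Z) = (2*Z)/((2*Z)) = (2*Z)*(1/(2*Z)) = 1)
r = -2999 (r = 237101 - 1*240100 = 237101 - 240100 = -2999)
S(J(-10)) - r = 1 - 1*(-2999) = 1 + 2999 = 3000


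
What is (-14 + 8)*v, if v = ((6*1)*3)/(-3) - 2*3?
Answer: 72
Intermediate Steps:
v = -12 (v = (6*3)*(-1/3) - 6 = 18*(-1/3) - 6 = -6 - 6 = -12)
(-14 + 8)*v = (-14 + 8)*(-12) = -6*(-12) = 72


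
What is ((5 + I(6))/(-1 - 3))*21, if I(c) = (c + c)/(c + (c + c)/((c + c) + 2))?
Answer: -567/16 ≈ -35.438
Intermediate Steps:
I(c) = 2*c/(c + 2*c/(2 + 2*c)) (I(c) = (2*c)/(c + (2*c)/(2*c + 2)) = (2*c)/(c + (2*c)/(2 + 2*c)) = (2*c)/(c + 2*c/(2 + 2*c)) = 2*c/(c + 2*c/(2 + 2*c)))
((5 + I(6))/(-1 - 3))*21 = ((5 + 2*(1 + 6)/(2 + 6))/(-1 - 3))*21 = ((5 + 2*7/8)/(-4))*21 = ((5 + 2*(⅛)*7)*(-¼))*21 = ((5 + 7/4)*(-¼))*21 = ((27/4)*(-¼))*21 = -27/16*21 = -567/16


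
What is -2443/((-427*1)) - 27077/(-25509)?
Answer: 10554338/1556049 ≈ 6.7828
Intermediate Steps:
-2443/((-427*1)) - 27077/(-25509) = -2443/(-427) - 27077*(-1/25509) = -2443*(-1/427) + 27077/25509 = 349/61 + 27077/25509 = 10554338/1556049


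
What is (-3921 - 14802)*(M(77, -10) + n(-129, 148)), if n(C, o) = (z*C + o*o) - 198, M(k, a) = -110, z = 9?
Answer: -382604505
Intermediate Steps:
n(C, o) = -198 + o**2 + 9*C (n(C, o) = (9*C + o*o) - 198 = (9*C + o**2) - 198 = (o**2 + 9*C) - 198 = -198 + o**2 + 9*C)
(-3921 - 14802)*(M(77, -10) + n(-129, 148)) = (-3921 - 14802)*(-110 + (-198 + 148**2 + 9*(-129))) = -18723*(-110 + (-198 + 21904 - 1161)) = -18723*(-110 + 20545) = -18723*20435 = -382604505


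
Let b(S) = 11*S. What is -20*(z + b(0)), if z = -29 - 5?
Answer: 680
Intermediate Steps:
z = -34
-20*(z + b(0)) = -20*(-34 + 11*0) = -20*(-34 + 0) = -20*(-34) = 680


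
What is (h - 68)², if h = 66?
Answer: 4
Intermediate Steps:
(h - 68)² = (66 - 68)² = (-2)² = 4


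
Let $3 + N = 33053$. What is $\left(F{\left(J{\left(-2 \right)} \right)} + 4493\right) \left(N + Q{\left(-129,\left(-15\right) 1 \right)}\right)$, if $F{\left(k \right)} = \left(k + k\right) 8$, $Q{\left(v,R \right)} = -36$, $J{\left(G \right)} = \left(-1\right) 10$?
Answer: $143049662$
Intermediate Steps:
$J{\left(G \right)} = -10$
$F{\left(k \right)} = 16 k$ ($F{\left(k \right)} = 2 k 8 = 16 k$)
$N = 33050$ ($N = -3 + 33053 = 33050$)
$\left(F{\left(J{\left(-2 \right)} \right)} + 4493\right) \left(N + Q{\left(-129,\left(-15\right) 1 \right)}\right) = \left(16 \left(-10\right) + 4493\right) \left(33050 - 36\right) = \left(-160 + 4493\right) 33014 = 4333 \cdot 33014 = 143049662$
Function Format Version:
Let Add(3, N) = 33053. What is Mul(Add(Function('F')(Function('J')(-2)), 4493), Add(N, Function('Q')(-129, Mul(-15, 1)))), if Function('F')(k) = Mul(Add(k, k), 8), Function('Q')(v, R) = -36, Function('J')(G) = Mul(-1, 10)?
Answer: 143049662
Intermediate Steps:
Function('J')(G) = -10
Function('F')(k) = Mul(16, k) (Function('F')(k) = Mul(Mul(2, k), 8) = Mul(16, k))
N = 33050 (N = Add(-3, 33053) = 33050)
Mul(Add(Function('F')(Function('J')(-2)), 4493), Add(N, Function('Q')(-129, Mul(-15, 1)))) = Mul(Add(Mul(16, -10), 4493), Add(33050, -36)) = Mul(Add(-160, 4493), 33014) = Mul(4333, 33014) = 143049662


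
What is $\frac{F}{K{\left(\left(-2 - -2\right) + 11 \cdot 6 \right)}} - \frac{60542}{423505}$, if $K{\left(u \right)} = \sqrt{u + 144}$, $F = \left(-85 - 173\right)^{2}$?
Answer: $- \frac{60542}{423505} + \frac{11094 \sqrt{210}}{35} \approx 4593.2$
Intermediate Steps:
$F = 66564$ ($F = \left(-258\right)^{2} = 66564$)
$K{\left(u \right)} = \sqrt{144 + u}$
$\frac{F}{K{\left(\left(-2 - -2\right) + 11 \cdot 6 \right)}} - \frac{60542}{423505} = \frac{66564}{\sqrt{144 + \left(\left(-2 - -2\right) + 11 \cdot 6\right)}} - \frac{60542}{423505} = \frac{66564}{\sqrt{144 + \left(\left(-2 + 2\right) + 66\right)}} - \frac{60542}{423505} = \frac{66564}{\sqrt{144 + \left(0 + 66\right)}} - \frac{60542}{423505} = \frac{66564}{\sqrt{144 + 66}} - \frac{60542}{423505} = \frac{66564}{\sqrt{210}} - \frac{60542}{423505} = 66564 \frac{\sqrt{210}}{210} - \frac{60542}{423505} = \frac{11094 \sqrt{210}}{35} - \frac{60542}{423505} = - \frac{60542}{423505} + \frac{11094 \sqrt{210}}{35}$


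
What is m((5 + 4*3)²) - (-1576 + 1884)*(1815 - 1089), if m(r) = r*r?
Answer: -140087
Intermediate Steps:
m(r) = r²
m((5 + 4*3)²) - (-1576 + 1884)*(1815 - 1089) = ((5 + 4*3)²)² - (-1576 + 1884)*(1815 - 1089) = ((5 + 12)²)² - 308*726 = (17²)² - 1*223608 = 289² - 223608 = 83521 - 223608 = -140087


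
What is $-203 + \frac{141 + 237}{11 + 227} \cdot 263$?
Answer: $\frac{3650}{17} \approx 214.71$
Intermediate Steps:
$-203 + \frac{141 + 237}{11 + 227} \cdot 263 = -203 + \frac{378}{238} \cdot 263 = -203 + 378 \cdot \frac{1}{238} \cdot 263 = -203 + \frac{27}{17} \cdot 263 = -203 + \frac{7101}{17} = \frac{3650}{17}$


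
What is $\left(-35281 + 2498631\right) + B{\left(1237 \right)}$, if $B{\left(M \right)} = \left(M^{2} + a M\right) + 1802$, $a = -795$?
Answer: $3011906$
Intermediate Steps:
$B{\left(M \right)} = 1802 + M^{2} - 795 M$ ($B{\left(M \right)} = \left(M^{2} - 795 M\right) + 1802 = 1802 + M^{2} - 795 M$)
$\left(-35281 + 2498631\right) + B{\left(1237 \right)} = \left(-35281 + 2498631\right) + \left(1802 + 1237^{2} - 983415\right) = 2463350 + \left(1802 + 1530169 - 983415\right) = 2463350 + 548556 = 3011906$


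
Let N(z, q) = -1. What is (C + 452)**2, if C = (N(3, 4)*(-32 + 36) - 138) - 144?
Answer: 27556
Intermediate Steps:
C = -286 (C = (-(-32 + 36) - 138) - 144 = (-1*4 - 138) - 144 = (-4 - 138) - 144 = -142 - 144 = -286)
(C + 452)**2 = (-286 + 452)**2 = 166**2 = 27556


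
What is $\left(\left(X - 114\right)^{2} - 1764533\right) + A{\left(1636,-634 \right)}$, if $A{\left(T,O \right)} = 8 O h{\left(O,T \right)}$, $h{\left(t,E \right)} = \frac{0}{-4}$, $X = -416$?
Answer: $-1483633$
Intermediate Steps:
$h{\left(t,E \right)} = 0$ ($h{\left(t,E \right)} = 0 \left(- \frac{1}{4}\right) = 0$)
$A{\left(T,O \right)} = 0$ ($A{\left(T,O \right)} = 8 O 0 = 0$)
$\left(\left(X - 114\right)^{2} - 1764533\right) + A{\left(1636,-634 \right)} = \left(\left(-416 - 114\right)^{2} - 1764533\right) + 0 = \left(\left(-530\right)^{2} - 1764533\right) + 0 = \left(280900 - 1764533\right) + 0 = -1483633 + 0 = -1483633$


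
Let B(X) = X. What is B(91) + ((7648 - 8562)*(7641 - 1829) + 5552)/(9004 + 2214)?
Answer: -2142889/5609 ≈ -382.04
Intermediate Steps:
B(91) + ((7648 - 8562)*(7641 - 1829) + 5552)/(9004 + 2214) = 91 + ((7648 - 8562)*(7641 - 1829) + 5552)/(9004 + 2214) = 91 + (-914*5812 + 5552)/11218 = 91 + (-5312168 + 5552)*(1/11218) = 91 - 5306616*1/11218 = 91 - 2653308/5609 = -2142889/5609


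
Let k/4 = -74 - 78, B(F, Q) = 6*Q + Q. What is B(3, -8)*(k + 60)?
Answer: 30688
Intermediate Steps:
B(F, Q) = 7*Q
k = -608 (k = 4*(-74 - 78) = 4*(-152) = -608)
B(3, -8)*(k + 60) = (7*(-8))*(-608 + 60) = -56*(-548) = 30688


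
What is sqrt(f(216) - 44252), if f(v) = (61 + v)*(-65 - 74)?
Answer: 3*I*sqrt(9195) ≈ 287.67*I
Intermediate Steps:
f(v) = -8479 - 139*v (f(v) = (61 + v)*(-139) = -8479 - 139*v)
sqrt(f(216) - 44252) = sqrt((-8479 - 139*216) - 44252) = sqrt((-8479 - 30024) - 44252) = sqrt(-38503 - 44252) = sqrt(-82755) = 3*I*sqrt(9195)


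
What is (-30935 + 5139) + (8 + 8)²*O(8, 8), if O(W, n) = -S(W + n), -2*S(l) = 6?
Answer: -25028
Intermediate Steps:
S(l) = -3 (S(l) = -½*6 = -3)
O(W, n) = 3 (O(W, n) = -1*(-3) = 3)
(-30935 + 5139) + (8 + 8)²*O(8, 8) = (-30935 + 5139) + (8 + 8)²*3 = -25796 + 16²*3 = -25796 + 256*3 = -25796 + 768 = -25028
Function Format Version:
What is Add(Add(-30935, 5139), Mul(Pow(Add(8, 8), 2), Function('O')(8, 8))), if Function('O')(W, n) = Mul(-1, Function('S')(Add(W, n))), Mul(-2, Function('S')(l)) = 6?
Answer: -25028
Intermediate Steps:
Function('S')(l) = -3 (Function('S')(l) = Mul(Rational(-1, 2), 6) = -3)
Function('O')(W, n) = 3 (Function('O')(W, n) = Mul(-1, -3) = 3)
Add(Add(-30935, 5139), Mul(Pow(Add(8, 8), 2), Function('O')(8, 8))) = Add(Add(-30935, 5139), Mul(Pow(Add(8, 8), 2), 3)) = Add(-25796, Mul(Pow(16, 2), 3)) = Add(-25796, Mul(256, 3)) = Add(-25796, 768) = -25028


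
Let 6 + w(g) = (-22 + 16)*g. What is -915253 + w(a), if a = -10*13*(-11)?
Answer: -923839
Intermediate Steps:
a = 1430 (a = -130*(-11) = 1430)
w(g) = -6 - 6*g (w(g) = -6 + (-22 + 16)*g = -6 - 6*g)
-915253 + w(a) = -915253 + (-6 - 6*1430) = -915253 + (-6 - 8580) = -915253 - 8586 = -923839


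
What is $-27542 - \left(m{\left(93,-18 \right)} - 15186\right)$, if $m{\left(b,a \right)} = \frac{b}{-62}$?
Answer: $- \frac{24709}{2} \approx -12355.0$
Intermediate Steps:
$m{\left(b,a \right)} = - \frac{b}{62}$ ($m{\left(b,a \right)} = b \left(- \frac{1}{62}\right) = - \frac{b}{62}$)
$-27542 - \left(m{\left(93,-18 \right)} - 15186\right) = -27542 - \left(\left(- \frac{1}{62}\right) 93 - 15186\right) = -27542 - \left(- \frac{3}{2} - 15186\right) = -27542 - - \frac{30375}{2} = -27542 + \frac{30375}{2} = - \frac{24709}{2}$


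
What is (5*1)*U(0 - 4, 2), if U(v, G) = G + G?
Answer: 20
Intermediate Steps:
U(v, G) = 2*G
(5*1)*U(0 - 4, 2) = (5*1)*(2*2) = 5*4 = 20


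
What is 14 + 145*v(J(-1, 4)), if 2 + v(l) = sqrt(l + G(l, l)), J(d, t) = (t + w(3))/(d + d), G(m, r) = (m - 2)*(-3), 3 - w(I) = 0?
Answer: -276 + 145*sqrt(13) ≈ 246.80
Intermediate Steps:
w(I) = 3 (w(I) = 3 - 1*0 = 3 + 0 = 3)
G(m, r) = 6 - 3*m (G(m, r) = (-2 + m)*(-3) = 6 - 3*m)
J(d, t) = (3 + t)/(2*d) (J(d, t) = (t + 3)/(d + d) = (3 + t)/((2*d)) = (3 + t)*(1/(2*d)) = (3 + t)/(2*d))
v(l) = -2 + sqrt(6 - 2*l) (v(l) = -2 + sqrt(l + (6 - 3*l)) = -2 + sqrt(6 - 2*l))
14 + 145*v(J(-1, 4)) = 14 + 145*(-2 + sqrt(6 - (3 + 4)/(-1))) = 14 + 145*(-2 + sqrt(6 - (-1)*7)) = 14 + 145*(-2 + sqrt(6 - 2*(-7/2))) = 14 + 145*(-2 + sqrt(6 + 7)) = 14 + 145*(-2 + sqrt(13)) = 14 + (-290 + 145*sqrt(13)) = -276 + 145*sqrt(13)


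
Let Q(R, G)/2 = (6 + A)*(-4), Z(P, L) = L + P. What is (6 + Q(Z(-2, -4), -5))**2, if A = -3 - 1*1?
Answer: 100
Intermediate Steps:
A = -4 (A = -3 - 1 = -4)
Q(R, G) = -16 (Q(R, G) = 2*((6 - 4)*(-4)) = 2*(2*(-4)) = 2*(-8) = -16)
(6 + Q(Z(-2, -4), -5))**2 = (6 - 16)**2 = (-10)**2 = 100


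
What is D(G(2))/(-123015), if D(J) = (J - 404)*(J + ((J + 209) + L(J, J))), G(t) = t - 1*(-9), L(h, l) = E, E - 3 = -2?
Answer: 30392/41005 ≈ 0.74118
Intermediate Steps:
E = 1 (E = 3 - 2 = 1)
L(h, l) = 1
G(t) = 9 + t (G(t) = t + 9 = 9 + t)
D(J) = (-404 + J)*(210 + 2*J) (D(J) = (J - 404)*(J + ((J + 209) + 1)) = (-404 + J)*(J + ((209 + J) + 1)) = (-404 + J)*(J + (210 + J)) = (-404 + J)*(210 + 2*J))
D(G(2))/(-123015) = (-84840 - 598*(9 + 2) + 2*(9 + 2)**2)/(-123015) = (-84840 - 598*11 + 2*11**2)*(-1/123015) = (-84840 - 6578 + 2*121)*(-1/123015) = (-84840 - 6578 + 242)*(-1/123015) = -91176*(-1/123015) = 30392/41005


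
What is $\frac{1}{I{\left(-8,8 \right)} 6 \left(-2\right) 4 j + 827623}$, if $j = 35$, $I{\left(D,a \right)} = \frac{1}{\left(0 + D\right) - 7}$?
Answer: $\frac{1}{827735} \approx 1.2081 \cdot 10^{-6}$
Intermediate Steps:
$I{\left(D,a \right)} = \frac{1}{-7 + D}$ ($I{\left(D,a \right)} = \frac{1}{D - 7} = \frac{1}{-7 + D}$)
$\frac{1}{I{\left(-8,8 \right)} 6 \left(-2\right) 4 j + 827623} = \frac{1}{\frac{6 \left(-2\right) 4}{-7 - 8} \cdot 35 + 827623} = \frac{1}{\frac{\left(-12\right) 4}{-15} \cdot 35 + 827623} = \frac{1}{\left(- \frac{1}{15}\right) \left(-48\right) 35 + 827623} = \frac{1}{\frac{16}{5} \cdot 35 + 827623} = \frac{1}{112 + 827623} = \frac{1}{827735}$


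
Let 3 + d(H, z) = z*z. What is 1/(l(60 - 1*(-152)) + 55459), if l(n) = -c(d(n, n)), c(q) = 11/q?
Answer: 44941/2492382908 ≈ 1.8031e-5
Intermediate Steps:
d(H, z) = -3 + z**2 (d(H, z) = -3 + z*z = -3 + z**2)
l(n) = -11/(-3 + n**2)
1/(l(60 - 1*(-152)) + 55459) = 1/(-11/(-3 + (60 - 1*(-152))**2) + 55459) = 1/(-11/(-3 + (60 + 152)**2) + 55459) = 1/(-11/(-3 + 212**2) + 55459) = 1/(-11/(-3 + 44944) + 55459) = 1/(-11/44941 + 55459) = 1/(2492382908/44941) = 44941/2492382908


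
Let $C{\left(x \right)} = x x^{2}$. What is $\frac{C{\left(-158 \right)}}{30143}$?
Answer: $- \frac{3944312}{30143} \approx -130.85$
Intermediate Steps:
$C{\left(x \right)} = x^{3}$
$\frac{C{\left(-158 \right)}}{30143} = \frac{\left(-158\right)^{3}}{30143} = \left(-3944312\right) \frac{1}{30143} = - \frac{3944312}{30143}$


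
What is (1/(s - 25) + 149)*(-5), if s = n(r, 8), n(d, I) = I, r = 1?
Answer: -12660/17 ≈ -744.71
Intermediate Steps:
s = 8
(1/(s - 25) + 149)*(-5) = (1/(8 - 25) + 149)*(-5) = (1/(-17) + 149)*(-5) = (-1/17 + 149)*(-5) = (2532/17)*(-5) = -12660/17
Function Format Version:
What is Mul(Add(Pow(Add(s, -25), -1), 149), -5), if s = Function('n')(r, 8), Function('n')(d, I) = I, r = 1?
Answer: Rational(-12660, 17) ≈ -744.71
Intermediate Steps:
s = 8
Mul(Add(Pow(Add(s, -25), -1), 149), -5) = Mul(Add(Pow(Add(8, -25), -1), 149), -5) = Mul(Add(Pow(-17, -1), 149), -5) = Mul(Add(Rational(-1, 17), 149), -5) = Mul(Rational(2532, 17), -5) = Rational(-12660, 17)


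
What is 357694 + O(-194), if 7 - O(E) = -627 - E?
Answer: 358134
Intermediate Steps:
O(E) = 634 + E (O(E) = 7 - (-627 - E) = 7 + (627 + E) = 634 + E)
357694 + O(-194) = 357694 + (634 - 194) = 357694 + 440 = 358134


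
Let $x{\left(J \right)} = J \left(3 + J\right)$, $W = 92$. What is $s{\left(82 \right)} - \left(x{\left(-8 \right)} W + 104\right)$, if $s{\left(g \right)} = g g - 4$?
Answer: $2936$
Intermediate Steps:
$s{\left(g \right)} = -4 + g^{2}$ ($s{\left(g \right)} = g^{2} - 4 = -4 + g^{2}$)
$s{\left(82 \right)} - \left(x{\left(-8 \right)} W + 104\right) = \left(-4 + 82^{2}\right) - \left(- 8 \left(3 - 8\right) 92 + 104\right) = \left(-4 + 6724\right) - \left(\left(-8\right) \left(-5\right) 92 + 104\right) = 6720 - \left(40 \cdot 92 + 104\right) = 6720 - \left(3680 + 104\right) = 6720 - 3784 = 2936$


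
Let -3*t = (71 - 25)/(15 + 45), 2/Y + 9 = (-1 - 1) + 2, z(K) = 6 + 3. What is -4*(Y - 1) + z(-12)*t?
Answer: 233/90 ≈ 2.5889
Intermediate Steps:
z(K) = 9
Y = -2/9 (Y = 2/(-9 + ((-1 - 1) + 2)) = 2/(-9 + (-2 + 2)) = 2/(-9 + 0) = 2/(-9) = 2*(-⅑) = -2/9 ≈ -0.22222)
t = -23/90 (t = -(71 - 25)/(3*(15 + 45)) = -46/(3*60) = -⅓*23/30 = -23/90 ≈ -0.25556)
-4*(Y - 1) + z(-12)*t = -4*(-2/9 - 1) + 9*(-23/90) = -4*(-11/9) - 23/10 = 44/9 - 23/10 = 233/90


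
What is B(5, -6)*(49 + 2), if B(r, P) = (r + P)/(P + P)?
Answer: 17/4 ≈ 4.2500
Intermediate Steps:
B(r, P) = (P + r)/(2*P) (B(r, P) = (P + r)/((2*P)) = (P + r)*(1/(2*P)) = (P + r)/(2*P))
B(5, -6)*(49 + 2) = ((½)*(-6 + 5)/(-6))*(49 + 2) = ((½)*(-⅙)*(-1))*51 = (1/12)*51 = 17/4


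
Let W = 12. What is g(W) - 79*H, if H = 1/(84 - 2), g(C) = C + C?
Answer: 1889/82 ≈ 23.037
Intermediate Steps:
g(C) = 2*C
H = 1/82 ≈ 0.012195
g(W) - 79*H = 2*12 - 79*1/82 = 24 - 79/82 = 1889/82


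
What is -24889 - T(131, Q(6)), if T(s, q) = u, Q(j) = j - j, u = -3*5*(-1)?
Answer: -24904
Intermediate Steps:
u = 15 (u = -15*(-1) = 15)
Q(j) = 0
T(s, q) = 15
-24889 - T(131, Q(6)) = -24889 - 1*15 = -24889 - 15 = -24904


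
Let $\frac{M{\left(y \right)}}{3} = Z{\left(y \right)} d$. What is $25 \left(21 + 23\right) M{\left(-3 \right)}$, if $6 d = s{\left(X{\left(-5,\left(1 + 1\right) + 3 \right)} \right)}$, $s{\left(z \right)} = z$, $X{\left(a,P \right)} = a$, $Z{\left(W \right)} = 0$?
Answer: $0$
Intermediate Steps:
$d = - \frac{5}{6}$ ($d = \frac{1}{6} \left(-5\right) = - \frac{5}{6} \approx -0.83333$)
$M{\left(y \right)} = 0$ ($M{\left(y \right)} = 3 \cdot 0 \left(- \frac{5}{6}\right) = 3 \cdot 0 = 0$)
$25 \left(21 + 23\right) M{\left(-3 \right)} = 25 \left(21 + 23\right) 0 = 25 \cdot 44 \cdot 0 = 1100 \cdot 0 = 0$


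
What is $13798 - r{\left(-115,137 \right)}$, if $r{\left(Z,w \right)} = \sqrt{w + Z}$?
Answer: $13798 - \sqrt{22} \approx 13793.0$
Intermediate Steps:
$r{\left(Z,w \right)} = \sqrt{Z + w}$
$13798 - r{\left(-115,137 \right)} = 13798 - \sqrt{-115 + 137} = 13798 - \sqrt{22}$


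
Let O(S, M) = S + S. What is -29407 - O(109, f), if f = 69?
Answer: -29625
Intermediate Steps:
O(S, M) = 2*S
-29407 - O(109, f) = -29407 - 2*109 = -29407 - 1*218 = -29407 - 218 = -29625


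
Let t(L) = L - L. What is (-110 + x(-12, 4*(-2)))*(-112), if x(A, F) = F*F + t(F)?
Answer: 5152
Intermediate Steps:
t(L) = 0
x(A, F) = F**2 (x(A, F) = F*F + 0 = F**2 + 0 = F**2)
(-110 + x(-12, 4*(-2)))*(-112) = (-110 + (4*(-2))**2)*(-112) = (-110 + (-8)**2)*(-112) = (-110 + 64)*(-112) = -46*(-112) = 5152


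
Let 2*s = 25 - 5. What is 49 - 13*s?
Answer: -81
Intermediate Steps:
s = 10 (s = (25 - 5)/2 = (½)*20 = 10)
49 - 13*s = 49 - 13*10 = 49 - 130 = -81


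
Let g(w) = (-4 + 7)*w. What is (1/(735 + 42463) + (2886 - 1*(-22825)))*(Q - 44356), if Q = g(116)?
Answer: -24439045793116/21599 ≈ -1.1315e+9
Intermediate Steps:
g(w) = 3*w
Q = 348 (Q = 3*116 = 348)
(1/(735 + 42463) + (2886 - 1*(-22825)))*(Q - 44356) = (1/(735 + 42463) + (2886 - 1*(-22825)))*(348 - 44356) = (1/43198 + (2886 + 22825))*(-44008) = (1/43198 + 25711)*(-44008) = (1110663779/43198)*(-44008) = -24439045793116/21599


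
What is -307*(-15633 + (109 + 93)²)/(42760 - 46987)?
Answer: 7727497/4227 ≈ 1828.1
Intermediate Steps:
-307*(-15633 + (109 + 93)²)/(42760 - 46987) = -307/((-4227/(-15633 + 202²))) = -307/((-4227/(-15633 + 40804))) = -307/((-4227/25171)) = -307/((-4227*1/25171)) = -307/(-4227/25171) = -307*(-25171/4227) = 7727497/4227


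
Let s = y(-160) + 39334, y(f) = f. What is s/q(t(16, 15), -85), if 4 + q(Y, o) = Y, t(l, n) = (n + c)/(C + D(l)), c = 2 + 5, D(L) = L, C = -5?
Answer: -19587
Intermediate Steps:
c = 7
t(l, n) = (7 + n)/(-5 + l) (t(l, n) = (n + 7)/(-5 + l) = (7 + n)/(-5 + l))
q(Y, o) = -4 + Y
s = 39174 (s = -160 + 39334 = 39174)
s/q(t(16, 15), -85) = 39174/(-4 + (7 + 15)/(-5 + 16)) = 39174/(-4 + 22/11) = 39174/(-4 + (1/11)*22) = 39174/(-4 + 2) = 39174/(-2) = 39174*(-½) = -19587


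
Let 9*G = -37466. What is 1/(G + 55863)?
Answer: 9/465301 ≈ 1.9342e-5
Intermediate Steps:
G = -37466/9 (G = (⅑)*(-37466) = -37466/9 ≈ -4162.9)
1/(G + 55863) = 1/(-37466/9 + 55863) = 1/(465301/9) = 9/465301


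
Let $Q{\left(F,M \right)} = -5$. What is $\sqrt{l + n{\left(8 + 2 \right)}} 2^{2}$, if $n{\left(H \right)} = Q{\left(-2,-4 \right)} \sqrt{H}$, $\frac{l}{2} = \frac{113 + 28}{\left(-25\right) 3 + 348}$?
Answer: $\frac{4 \sqrt{8554 - 41405 \sqrt{10}}}{91} \approx 15.377 i$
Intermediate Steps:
$l = \frac{94}{91}$ ($l = 2 \frac{113 + 28}{\left(-25\right) 3 + 348} = 2 \frac{141}{-75 + 348} = 2 \cdot \frac{141}{273} = 2 \cdot 141 \cdot \frac{1}{273} = 2 \cdot \frac{47}{91} = \frac{94}{91} \approx 1.033$)
$n{\left(H \right)} = - 5 \sqrt{H}$
$\sqrt{l + n{\left(8 + 2 \right)}} 2^{2} = \sqrt{\frac{94}{91} - 5 \sqrt{8 + 2}} \cdot 2^{2} = \sqrt{\frac{94}{91} - 5 \sqrt{10}} \cdot 4 = 4 \sqrt{\frac{94}{91} - 5 \sqrt{10}}$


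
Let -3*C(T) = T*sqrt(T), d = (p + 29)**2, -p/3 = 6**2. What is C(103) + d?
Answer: 6241 - 103*sqrt(103)/3 ≈ 5892.6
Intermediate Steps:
p = -108 (p = -3*6**2 = -3*36 = -108)
d = 6241 (d = (-108 + 29)**2 = (-79)**2 = 6241)
C(T) = -T**(3/2)/3 (C(T) = -T*sqrt(T)/3 = -T**(3/2)/3)
C(103) + d = -103*sqrt(103)/3 + 6241 = 6241 - 103*sqrt(103)/3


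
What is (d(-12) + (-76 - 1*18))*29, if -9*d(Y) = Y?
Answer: -8062/3 ≈ -2687.3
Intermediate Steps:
d(Y) = -Y/9
(d(-12) + (-76 - 1*18))*29 = (-⅑*(-12) + (-76 - 1*18))*29 = (4/3 + (-76 - 18))*29 = (4/3 - 94)*29 = -278/3*29 = -8062/3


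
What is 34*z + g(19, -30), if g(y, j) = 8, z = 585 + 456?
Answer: 35402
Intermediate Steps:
z = 1041
34*z + g(19, -30) = 34*1041 + 8 = 35394 + 8 = 35402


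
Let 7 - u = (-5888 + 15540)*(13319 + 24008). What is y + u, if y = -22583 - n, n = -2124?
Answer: -360300656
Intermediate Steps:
u = -360280197 (u = 7 - (-5888 + 15540)*(13319 + 24008) = 7 - 9652*37327 = 7 - 1*360280204 = 7 - 360280204 = -360280197)
y = -20459 (y = -22583 - 1*(-2124) = -22583 + 2124 = -20459)
y + u = -20459 - 360280197 = -360300656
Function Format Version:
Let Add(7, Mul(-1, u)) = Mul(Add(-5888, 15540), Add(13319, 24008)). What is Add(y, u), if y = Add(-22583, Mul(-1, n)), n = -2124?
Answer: -360300656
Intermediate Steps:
u = -360280197 (u = Add(7, Mul(-1, Mul(Add(-5888, 15540), Add(13319, 24008)))) = Add(7, Mul(-1, Mul(9652, 37327))) = Add(7, Mul(-1, 360280204)) = Add(7, -360280204) = -360280197)
y = -20459 (y = Add(-22583, Mul(-1, -2124)) = Add(-22583, 2124) = -20459)
Add(y, u) = Add(-20459, -360280197) = -360300656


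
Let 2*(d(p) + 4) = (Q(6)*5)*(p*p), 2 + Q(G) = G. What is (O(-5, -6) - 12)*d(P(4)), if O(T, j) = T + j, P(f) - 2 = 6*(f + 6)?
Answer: -884028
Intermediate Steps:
Q(G) = -2 + G
P(f) = 38 + 6*f (P(f) = 2 + 6*(f + 6) = 2 + 6*(6 + f) = 2 + (36 + 6*f) = 38 + 6*f)
d(p) = -4 + 10*p**2 (d(p) = -4 + (((-2 + 6)*5)*(p*p))/2 = -4 + ((4*5)*p**2)/2 = -4 + (20*p**2)/2 = -4 + 10*p**2)
(O(-5, -6) - 12)*d(P(4)) = ((-5 - 6) - 12)*(-4 + 10*(38 + 6*4)**2) = (-11 - 12)*(-4 + 10*(38 + 24)**2) = -23*(-4 + 10*62**2) = -23*(-4 + 10*3844) = -23*(-4 + 38440) = -23*38436 = -884028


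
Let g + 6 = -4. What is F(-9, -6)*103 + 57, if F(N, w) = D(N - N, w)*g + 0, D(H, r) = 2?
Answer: -2003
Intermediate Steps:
g = -10 (g = -6 - 4 = -10)
F(N, w) = -20 (F(N, w) = 2*(-10) + 0 = -20 + 0 = -20)
F(-9, -6)*103 + 57 = -20*103 + 57 = -2060 + 57 = -2003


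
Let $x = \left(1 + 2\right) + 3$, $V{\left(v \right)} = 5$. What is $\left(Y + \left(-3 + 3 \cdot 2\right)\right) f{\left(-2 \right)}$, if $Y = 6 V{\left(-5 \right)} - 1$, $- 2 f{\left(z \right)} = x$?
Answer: $-96$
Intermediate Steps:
$x = 6$ ($x = 3 + 3 = 6$)
$f{\left(z \right)} = -3$ ($f{\left(z \right)} = \left(- \frac{1}{2}\right) 6 = -3$)
$Y = 29$ ($Y = 6 \cdot 5 - 1 = 30 - 1 = 29$)
$\left(Y + \left(-3 + 3 \cdot 2\right)\right) f{\left(-2 \right)} = \left(29 + \left(-3 + 3 \cdot 2\right)\right) \left(-3\right) = \left(29 + \left(-3 + 6\right)\right) \left(-3\right) = \left(29 + 3\right) \left(-3\right) = 32 \left(-3\right) = -96$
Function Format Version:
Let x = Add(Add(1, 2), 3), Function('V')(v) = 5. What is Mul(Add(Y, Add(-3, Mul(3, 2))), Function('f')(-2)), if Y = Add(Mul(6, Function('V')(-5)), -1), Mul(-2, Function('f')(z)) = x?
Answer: -96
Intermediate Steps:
x = 6 (x = Add(3, 3) = 6)
Function('f')(z) = -3 (Function('f')(z) = Mul(Rational(-1, 2), 6) = -3)
Y = 29 (Y = Add(Mul(6, 5), -1) = Add(30, -1) = 29)
Mul(Add(Y, Add(-3, Mul(3, 2))), Function('f')(-2)) = Mul(Add(29, Add(-3, Mul(3, 2))), -3) = Mul(Add(29, Add(-3, 6)), -3) = Mul(Add(29, 3), -3) = Mul(32, -3) = -96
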